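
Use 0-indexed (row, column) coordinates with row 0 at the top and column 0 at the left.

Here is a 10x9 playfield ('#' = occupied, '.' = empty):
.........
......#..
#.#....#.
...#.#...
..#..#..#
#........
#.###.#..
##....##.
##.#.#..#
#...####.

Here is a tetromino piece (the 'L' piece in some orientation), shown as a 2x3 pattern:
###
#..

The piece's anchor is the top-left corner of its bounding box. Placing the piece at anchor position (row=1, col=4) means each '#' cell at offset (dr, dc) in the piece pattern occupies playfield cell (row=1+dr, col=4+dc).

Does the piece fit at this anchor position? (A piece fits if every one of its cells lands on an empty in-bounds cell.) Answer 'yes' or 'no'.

Answer: no

Derivation:
Check each piece cell at anchor (1, 4):
  offset (0,0) -> (1,4): empty -> OK
  offset (0,1) -> (1,5): empty -> OK
  offset (0,2) -> (1,6): occupied ('#') -> FAIL
  offset (1,0) -> (2,4): empty -> OK
All cells valid: no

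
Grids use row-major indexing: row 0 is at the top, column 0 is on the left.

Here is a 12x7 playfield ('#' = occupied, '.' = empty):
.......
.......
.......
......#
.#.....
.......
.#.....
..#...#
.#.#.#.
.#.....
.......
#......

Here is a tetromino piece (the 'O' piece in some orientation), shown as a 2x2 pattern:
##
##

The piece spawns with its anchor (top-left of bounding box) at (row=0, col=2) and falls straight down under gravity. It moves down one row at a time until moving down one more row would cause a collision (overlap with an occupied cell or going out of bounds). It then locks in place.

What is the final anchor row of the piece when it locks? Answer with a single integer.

Answer: 5

Derivation:
Spawn at (row=0, col=2). Try each row:
  row 0: fits
  row 1: fits
  row 2: fits
  row 3: fits
  row 4: fits
  row 5: fits
  row 6: blocked -> lock at row 5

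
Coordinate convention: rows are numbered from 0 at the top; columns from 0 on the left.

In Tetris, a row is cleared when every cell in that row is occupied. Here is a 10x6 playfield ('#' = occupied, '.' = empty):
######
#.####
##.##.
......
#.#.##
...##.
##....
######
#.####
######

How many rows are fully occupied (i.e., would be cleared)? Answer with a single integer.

Check each row:
  row 0: 0 empty cells -> FULL (clear)
  row 1: 1 empty cell -> not full
  row 2: 2 empty cells -> not full
  row 3: 6 empty cells -> not full
  row 4: 2 empty cells -> not full
  row 5: 4 empty cells -> not full
  row 6: 4 empty cells -> not full
  row 7: 0 empty cells -> FULL (clear)
  row 8: 1 empty cell -> not full
  row 9: 0 empty cells -> FULL (clear)
Total rows cleared: 3

Answer: 3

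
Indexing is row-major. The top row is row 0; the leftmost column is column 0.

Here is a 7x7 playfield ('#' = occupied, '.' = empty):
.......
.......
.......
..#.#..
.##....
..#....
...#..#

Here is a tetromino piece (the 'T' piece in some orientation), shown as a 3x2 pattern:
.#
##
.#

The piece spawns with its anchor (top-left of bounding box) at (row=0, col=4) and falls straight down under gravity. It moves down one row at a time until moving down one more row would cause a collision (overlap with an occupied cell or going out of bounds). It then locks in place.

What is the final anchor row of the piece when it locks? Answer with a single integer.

Spawn at (row=0, col=4). Try each row:
  row 0: fits
  row 1: fits
  row 2: blocked -> lock at row 1

Answer: 1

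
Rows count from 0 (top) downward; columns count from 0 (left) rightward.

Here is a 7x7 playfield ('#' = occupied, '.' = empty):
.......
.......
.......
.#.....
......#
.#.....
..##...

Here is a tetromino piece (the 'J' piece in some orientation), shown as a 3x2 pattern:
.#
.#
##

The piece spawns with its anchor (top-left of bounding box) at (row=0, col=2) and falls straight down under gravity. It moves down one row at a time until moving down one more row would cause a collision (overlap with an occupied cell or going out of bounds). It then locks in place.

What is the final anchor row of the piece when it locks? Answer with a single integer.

Spawn at (row=0, col=2). Try each row:
  row 0: fits
  row 1: fits
  row 2: fits
  row 3: fits
  row 4: blocked -> lock at row 3

Answer: 3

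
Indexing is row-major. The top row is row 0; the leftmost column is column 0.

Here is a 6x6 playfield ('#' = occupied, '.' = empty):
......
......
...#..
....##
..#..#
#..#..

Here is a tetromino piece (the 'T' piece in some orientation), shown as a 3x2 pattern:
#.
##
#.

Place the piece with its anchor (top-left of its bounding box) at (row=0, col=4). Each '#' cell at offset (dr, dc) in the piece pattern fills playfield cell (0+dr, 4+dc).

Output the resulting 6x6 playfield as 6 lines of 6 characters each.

Fill (0+0,4+0) = (0,4)
Fill (0+1,4+0) = (1,4)
Fill (0+1,4+1) = (1,5)
Fill (0+2,4+0) = (2,4)

Answer: ....#.
....##
...##.
....##
..#..#
#..#..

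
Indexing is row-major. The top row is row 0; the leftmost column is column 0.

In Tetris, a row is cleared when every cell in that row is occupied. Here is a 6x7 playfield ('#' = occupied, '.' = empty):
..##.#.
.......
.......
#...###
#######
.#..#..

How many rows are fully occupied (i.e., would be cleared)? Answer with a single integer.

Check each row:
  row 0: 4 empty cells -> not full
  row 1: 7 empty cells -> not full
  row 2: 7 empty cells -> not full
  row 3: 3 empty cells -> not full
  row 4: 0 empty cells -> FULL (clear)
  row 5: 5 empty cells -> not full
Total rows cleared: 1

Answer: 1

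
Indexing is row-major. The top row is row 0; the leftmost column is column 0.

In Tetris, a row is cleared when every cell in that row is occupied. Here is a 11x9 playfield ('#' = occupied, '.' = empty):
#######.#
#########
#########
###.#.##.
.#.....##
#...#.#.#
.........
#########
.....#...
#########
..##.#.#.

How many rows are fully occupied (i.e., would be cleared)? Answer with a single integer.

Answer: 4

Derivation:
Check each row:
  row 0: 1 empty cell -> not full
  row 1: 0 empty cells -> FULL (clear)
  row 2: 0 empty cells -> FULL (clear)
  row 3: 3 empty cells -> not full
  row 4: 6 empty cells -> not full
  row 5: 5 empty cells -> not full
  row 6: 9 empty cells -> not full
  row 7: 0 empty cells -> FULL (clear)
  row 8: 8 empty cells -> not full
  row 9: 0 empty cells -> FULL (clear)
  row 10: 5 empty cells -> not full
Total rows cleared: 4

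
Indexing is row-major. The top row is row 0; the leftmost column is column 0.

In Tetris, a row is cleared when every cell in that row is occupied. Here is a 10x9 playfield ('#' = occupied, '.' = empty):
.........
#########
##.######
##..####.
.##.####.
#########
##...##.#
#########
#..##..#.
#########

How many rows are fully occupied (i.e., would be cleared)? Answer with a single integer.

Check each row:
  row 0: 9 empty cells -> not full
  row 1: 0 empty cells -> FULL (clear)
  row 2: 1 empty cell -> not full
  row 3: 3 empty cells -> not full
  row 4: 3 empty cells -> not full
  row 5: 0 empty cells -> FULL (clear)
  row 6: 4 empty cells -> not full
  row 7: 0 empty cells -> FULL (clear)
  row 8: 5 empty cells -> not full
  row 9: 0 empty cells -> FULL (clear)
Total rows cleared: 4

Answer: 4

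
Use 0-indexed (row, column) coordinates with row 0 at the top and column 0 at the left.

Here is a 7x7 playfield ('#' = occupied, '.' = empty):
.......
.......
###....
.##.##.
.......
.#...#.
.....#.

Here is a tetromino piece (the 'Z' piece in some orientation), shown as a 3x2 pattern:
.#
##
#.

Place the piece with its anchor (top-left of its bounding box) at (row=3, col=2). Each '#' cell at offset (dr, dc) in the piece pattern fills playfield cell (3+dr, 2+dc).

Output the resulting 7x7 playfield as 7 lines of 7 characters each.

Fill (3+0,2+1) = (3,3)
Fill (3+1,2+0) = (4,2)
Fill (3+1,2+1) = (4,3)
Fill (3+2,2+0) = (5,2)

Answer: .......
.......
###....
.#####.
..##...
.##..#.
.....#.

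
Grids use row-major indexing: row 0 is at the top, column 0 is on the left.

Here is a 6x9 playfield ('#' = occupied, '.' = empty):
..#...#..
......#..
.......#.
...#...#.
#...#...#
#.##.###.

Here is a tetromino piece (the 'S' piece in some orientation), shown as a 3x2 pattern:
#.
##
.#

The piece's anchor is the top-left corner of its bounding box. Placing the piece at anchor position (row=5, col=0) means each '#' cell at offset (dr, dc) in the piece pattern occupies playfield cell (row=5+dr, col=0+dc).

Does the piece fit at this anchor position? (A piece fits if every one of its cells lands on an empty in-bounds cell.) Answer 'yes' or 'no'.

Check each piece cell at anchor (5, 0):
  offset (0,0) -> (5,0): occupied ('#') -> FAIL
  offset (1,0) -> (6,0): out of bounds -> FAIL
  offset (1,1) -> (6,1): out of bounds -> FAIL
  offset (2,1) -> (7,1): out of bounds -> FAIL
All cells valid: no

Answer: no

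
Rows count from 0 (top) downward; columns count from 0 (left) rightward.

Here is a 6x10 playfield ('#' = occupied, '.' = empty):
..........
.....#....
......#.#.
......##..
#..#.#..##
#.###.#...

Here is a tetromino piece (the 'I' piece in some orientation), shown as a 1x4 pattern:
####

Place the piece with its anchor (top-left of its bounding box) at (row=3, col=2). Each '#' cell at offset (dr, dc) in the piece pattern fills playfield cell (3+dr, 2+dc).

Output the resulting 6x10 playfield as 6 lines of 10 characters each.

Fill (3+0,2+0) = (3,2)
Fill (3+0,2+1) = (3,3)
Fill (3+0,2+2) = (3,4)
Fill (3+0,2+3) = (3,5)

Answer: ..........
.....#....
......#.#.
..######..
#..#.#..##
#.###.#...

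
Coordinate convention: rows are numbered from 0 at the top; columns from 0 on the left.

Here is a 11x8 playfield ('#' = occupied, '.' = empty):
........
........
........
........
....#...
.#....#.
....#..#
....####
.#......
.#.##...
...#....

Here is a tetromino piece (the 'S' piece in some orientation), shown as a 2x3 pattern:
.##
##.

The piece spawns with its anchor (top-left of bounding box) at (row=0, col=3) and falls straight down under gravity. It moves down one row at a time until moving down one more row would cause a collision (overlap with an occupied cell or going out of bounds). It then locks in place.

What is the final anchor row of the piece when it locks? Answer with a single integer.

Answer: 2

Derivation:
Spawn at (row=0, col=3). Try each row:
  row 0: fits
  row 1: fits
  row 2: fits
  row 3: blocked -> lock at row 2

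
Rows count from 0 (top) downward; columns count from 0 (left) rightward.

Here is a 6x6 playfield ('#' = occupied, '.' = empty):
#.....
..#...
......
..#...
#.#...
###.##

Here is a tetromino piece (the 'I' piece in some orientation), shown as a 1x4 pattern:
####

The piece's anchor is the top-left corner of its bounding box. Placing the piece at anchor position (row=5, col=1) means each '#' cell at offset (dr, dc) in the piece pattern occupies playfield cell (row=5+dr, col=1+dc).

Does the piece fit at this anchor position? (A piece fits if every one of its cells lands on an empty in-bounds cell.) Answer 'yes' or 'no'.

Check each piece cell at anchor (5, 1):
  offset (0,0) -> (5,1): occupied ('#') -> FAIL
  offset (0,1) -> (5,2): occupied ('#') -> FAIL
  offset (0,2) -> (5,3): empty -> OK
  offset (0,3) -> (5,4): occupied ('#') -> FAIL
All cells valid: no

Answer: no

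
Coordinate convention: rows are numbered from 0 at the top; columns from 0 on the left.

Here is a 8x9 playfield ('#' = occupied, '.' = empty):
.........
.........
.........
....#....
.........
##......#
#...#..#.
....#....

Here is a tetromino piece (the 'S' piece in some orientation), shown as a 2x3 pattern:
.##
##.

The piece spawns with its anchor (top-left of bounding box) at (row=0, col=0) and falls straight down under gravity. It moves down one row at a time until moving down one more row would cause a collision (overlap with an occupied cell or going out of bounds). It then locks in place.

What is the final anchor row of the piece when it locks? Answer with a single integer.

Answer: 3

Derivation:
Spawn at (row=0, col=0). Try each row:
  row 0: fits
  row 1: fits
  row 2: fits
  row 3: fits
  row 4: blocked -> lock at row 3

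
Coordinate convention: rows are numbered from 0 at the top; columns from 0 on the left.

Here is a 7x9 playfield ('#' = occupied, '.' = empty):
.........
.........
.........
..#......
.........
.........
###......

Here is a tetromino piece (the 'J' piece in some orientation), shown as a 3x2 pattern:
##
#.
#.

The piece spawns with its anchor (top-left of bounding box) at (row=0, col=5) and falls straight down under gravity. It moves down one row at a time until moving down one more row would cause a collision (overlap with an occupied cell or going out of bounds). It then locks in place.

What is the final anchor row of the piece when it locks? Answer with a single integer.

Answer: 4

Derivation:
Spawn at (row=0, col=5). Try each row:
  row 0: fits
  row 1: fits
  row 2: fits
  row 3: fits
  row 4: fits
  row 5: blocked -> lock at row 4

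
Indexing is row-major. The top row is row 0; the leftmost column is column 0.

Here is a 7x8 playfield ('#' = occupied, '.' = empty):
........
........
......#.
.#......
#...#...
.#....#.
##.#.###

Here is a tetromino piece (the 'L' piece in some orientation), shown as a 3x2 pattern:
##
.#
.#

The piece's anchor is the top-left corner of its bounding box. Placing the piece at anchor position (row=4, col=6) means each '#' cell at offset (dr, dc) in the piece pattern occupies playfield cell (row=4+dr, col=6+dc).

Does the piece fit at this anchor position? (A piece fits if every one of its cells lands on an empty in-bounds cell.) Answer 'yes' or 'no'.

Answer: no

Derivation:
Check each piece cell at anchor (4, 6):
  offset (0,0) -> (4,6): empty -> OK
  offset (0,1) -> (4,7): empty -> OK
  offset (1,1) -> (5,7): empty -> OK
  offset (2,1) -> (6,7): occupied ('#') -> FAIL
All cells valid: no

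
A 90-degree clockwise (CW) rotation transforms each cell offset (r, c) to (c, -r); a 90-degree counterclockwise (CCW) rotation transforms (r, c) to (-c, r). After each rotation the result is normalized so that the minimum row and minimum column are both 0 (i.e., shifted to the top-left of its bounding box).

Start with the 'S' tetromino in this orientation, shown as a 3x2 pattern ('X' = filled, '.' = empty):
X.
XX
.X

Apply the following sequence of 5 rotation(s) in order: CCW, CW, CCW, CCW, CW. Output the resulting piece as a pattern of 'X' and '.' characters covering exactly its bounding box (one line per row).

Start:
X.
XX
.X
After rotation 1 (CCW):
.XX
XX.
After rotation 2 (CW):
X.
XX
.X
After rotation 3 (CCW):
.XX
XX.
After rotation 4 (CCW):
X.
XX
.X
After rotation 5 (CW):
.XX
XX.

Answer: .XX
XX.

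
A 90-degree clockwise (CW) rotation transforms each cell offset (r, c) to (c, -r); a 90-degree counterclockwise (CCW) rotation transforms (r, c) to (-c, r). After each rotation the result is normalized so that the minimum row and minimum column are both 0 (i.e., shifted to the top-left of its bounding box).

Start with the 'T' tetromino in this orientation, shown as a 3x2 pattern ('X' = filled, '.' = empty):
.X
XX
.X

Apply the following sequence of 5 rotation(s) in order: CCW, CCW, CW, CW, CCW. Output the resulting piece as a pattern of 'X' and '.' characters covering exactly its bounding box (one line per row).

Start:
.X
XX
.X
After rotation 1 (CCW):
XXX
.X.
After rotation 2 (CCW):
X.
XX
X.
After rotation 3 (CW):
XXX
.X.
After rotation 4 (CW):
.X
XX
.X
After rotation 5 (CCW):
XXX
.X.

Answer: XXX
.X.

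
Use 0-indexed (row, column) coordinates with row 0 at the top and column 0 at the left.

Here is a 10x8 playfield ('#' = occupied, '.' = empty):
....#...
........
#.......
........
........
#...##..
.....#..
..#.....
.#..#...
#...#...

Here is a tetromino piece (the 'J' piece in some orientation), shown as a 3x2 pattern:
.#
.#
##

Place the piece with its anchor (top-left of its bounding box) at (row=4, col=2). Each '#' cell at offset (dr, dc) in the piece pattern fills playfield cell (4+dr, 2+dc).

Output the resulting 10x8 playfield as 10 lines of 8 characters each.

Answer: ....#...
........
#.......
........
...#....
#..###..
..##.#..
..#.....
.#..#...
#...#...

Derivation:
Fill (4+0,2+1) = (4,3)
Fill (4+1,2+1) = (5,3)
Fill (4+2,2+0) = (6,2)
Fill (4+2,2+1) = (6,3)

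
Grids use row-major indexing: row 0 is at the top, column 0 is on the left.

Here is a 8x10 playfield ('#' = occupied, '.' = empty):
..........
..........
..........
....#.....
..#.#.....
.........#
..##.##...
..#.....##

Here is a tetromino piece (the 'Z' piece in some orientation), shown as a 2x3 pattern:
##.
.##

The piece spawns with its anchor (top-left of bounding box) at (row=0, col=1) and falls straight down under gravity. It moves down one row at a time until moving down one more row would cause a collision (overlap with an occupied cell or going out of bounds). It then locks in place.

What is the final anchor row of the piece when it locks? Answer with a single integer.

Spawn at (row=0, col=1). Try each row:
  row 0: fits
  row 1: fits
  row 2: fits
  row 3: blocked -> lock at row 2

Answer: 2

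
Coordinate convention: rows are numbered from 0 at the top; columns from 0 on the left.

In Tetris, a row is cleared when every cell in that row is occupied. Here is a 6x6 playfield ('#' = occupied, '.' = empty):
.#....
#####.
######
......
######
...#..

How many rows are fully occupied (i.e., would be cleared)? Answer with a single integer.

Check each row:
  row 0: 5 empty cells -> not full
  row 1: 1 empty cell -> not full
  row 2: 0 empty cells -> FULL (clear)
  row 3: 6 empty cells -> not full
  row 4: 0 empty cells -> FULL (clear)
  row 5: 5 empty cells -> not full
Total rows cleared: 2

Answer: 2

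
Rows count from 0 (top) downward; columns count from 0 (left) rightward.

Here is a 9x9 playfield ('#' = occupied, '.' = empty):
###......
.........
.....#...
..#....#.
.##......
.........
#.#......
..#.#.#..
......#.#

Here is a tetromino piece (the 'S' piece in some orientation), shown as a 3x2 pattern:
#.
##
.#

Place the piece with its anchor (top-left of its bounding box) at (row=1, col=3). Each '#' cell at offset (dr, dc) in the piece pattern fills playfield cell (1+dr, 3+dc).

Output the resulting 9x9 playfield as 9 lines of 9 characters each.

Answer: ###......
...#.....
...###...
..#.#..#.
.##......
.........
#.#......
..#.#.#..
......#.#

Derivation:
Fill (1+0,3+0) = (1,3)
Fill (1+1,3+0) = (2,3)
Fill (1+1,3+1) = (2,4)
Fill (1+2,3+1) = (3,4)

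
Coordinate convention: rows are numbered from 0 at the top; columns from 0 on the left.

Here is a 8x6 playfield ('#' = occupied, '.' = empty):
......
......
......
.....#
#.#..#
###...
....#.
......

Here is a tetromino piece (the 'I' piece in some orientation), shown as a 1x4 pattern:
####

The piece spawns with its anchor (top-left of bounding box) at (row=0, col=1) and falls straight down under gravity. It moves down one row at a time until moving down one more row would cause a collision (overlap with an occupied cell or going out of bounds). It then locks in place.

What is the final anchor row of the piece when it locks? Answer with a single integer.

Spawn at (row=0, col=1). Try each row:
  row 0: fits
  row 1: fits
  row 2: fits
  row 3: fits
  row 4: blocked -> lock at row 3

Answer: 3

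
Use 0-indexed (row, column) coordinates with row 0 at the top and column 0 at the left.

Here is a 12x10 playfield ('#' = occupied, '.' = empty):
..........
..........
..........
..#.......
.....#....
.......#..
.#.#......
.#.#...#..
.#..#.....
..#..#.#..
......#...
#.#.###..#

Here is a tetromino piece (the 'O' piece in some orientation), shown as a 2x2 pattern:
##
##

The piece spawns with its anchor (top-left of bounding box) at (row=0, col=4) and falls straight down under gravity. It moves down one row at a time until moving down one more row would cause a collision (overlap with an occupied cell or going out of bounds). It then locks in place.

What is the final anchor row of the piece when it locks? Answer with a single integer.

Spawn at (row=0, col=4). Try each row:
  row 0: fits
  row 1: fits
  row 2: fits
  row 3: blocked -> lock at row 2

Answer: 2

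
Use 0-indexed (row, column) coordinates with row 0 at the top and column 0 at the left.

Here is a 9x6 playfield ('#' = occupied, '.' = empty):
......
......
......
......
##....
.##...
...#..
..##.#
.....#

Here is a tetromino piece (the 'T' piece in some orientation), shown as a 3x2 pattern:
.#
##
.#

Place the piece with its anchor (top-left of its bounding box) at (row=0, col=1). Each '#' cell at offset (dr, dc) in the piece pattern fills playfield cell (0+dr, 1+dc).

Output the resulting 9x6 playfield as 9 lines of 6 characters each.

Fill (0+0,1+1) = (0,2)
Fill (0+1,1+0) = (1,1)
Fill (0+1,1+1) = (1,2)
Fill (0+2,1+1) = (2,2)

Answer: ..#...
.##...
..#...
......
##....
.##...
...#..
..##.#
.....#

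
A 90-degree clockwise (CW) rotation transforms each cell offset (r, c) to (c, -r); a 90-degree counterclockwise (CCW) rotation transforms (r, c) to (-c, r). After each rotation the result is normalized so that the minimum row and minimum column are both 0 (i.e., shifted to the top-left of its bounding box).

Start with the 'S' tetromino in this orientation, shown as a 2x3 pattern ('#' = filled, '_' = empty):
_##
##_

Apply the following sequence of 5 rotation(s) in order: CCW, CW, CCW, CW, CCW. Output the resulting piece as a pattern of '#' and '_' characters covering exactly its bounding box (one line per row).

Start:
_##
##_
After rotation 1 (CCW):
#_
##
_#
After rotation 2 (CW):
_##
##_
After rotation 3 (CCW):
#_
##
_#
After rotation 4 (CW):
_##
##_
After rotation 5 (CCW):
#_
##
_#

Answer: #_
##
_#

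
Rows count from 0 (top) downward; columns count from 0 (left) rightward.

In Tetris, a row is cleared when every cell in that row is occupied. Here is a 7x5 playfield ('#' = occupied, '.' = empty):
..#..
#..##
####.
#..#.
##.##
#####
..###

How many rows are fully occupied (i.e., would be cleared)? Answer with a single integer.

Answer: 1

Derivation:
Check each row:
  row 0: 4 empty cells -> not full
  row 1: 2 empty cells -> not full
  row 2: 1 empty cell -> not full
  row 3: 3 empty cells -> not full
  row 4: 1 empty cell -> not full
  row 5: 0 empty cells -> FULL (clear)
  row 6: 2 empty cells -> not full
Total rows cleared: 1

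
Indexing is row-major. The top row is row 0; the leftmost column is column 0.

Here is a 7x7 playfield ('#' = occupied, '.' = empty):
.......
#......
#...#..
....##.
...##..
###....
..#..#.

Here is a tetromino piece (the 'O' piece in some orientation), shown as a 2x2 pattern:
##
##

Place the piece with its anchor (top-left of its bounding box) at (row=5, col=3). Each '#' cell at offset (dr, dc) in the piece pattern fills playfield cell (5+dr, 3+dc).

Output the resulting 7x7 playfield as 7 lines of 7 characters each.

Answer: .......
#......
#...#..
....##.
...##..
#####..
..####.

Derivation:
Fill (5+0,3+0) = (5,3)
Fill (5+0,3+1) = (5,4)
Fill (5+1,3+0) = (6,3)
Fill (5+1,3+1) = (6,4)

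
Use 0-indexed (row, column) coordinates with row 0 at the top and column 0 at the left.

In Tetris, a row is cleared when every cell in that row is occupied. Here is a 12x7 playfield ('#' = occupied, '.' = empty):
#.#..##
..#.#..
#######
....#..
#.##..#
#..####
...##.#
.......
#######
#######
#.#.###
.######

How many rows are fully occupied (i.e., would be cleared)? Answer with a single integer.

Check each row:
  row 0: 3 empty cells -> not full
  row 1: 5 empty cells -> not full
  row 2: 0 empty cells -> FULL (clear)
  row 3: 6 empty cells -> not full
  row 4: 3 empty cells -> not full
  row 5: 2 empty cells -> not full
  row 6: 4 empty cells -> not full
  row 7: 7 empty cells -> not full
  row 8: 0 empty cells -> FULL (clear)
  row 9: 0 empty cells -> FULL (clear)
  row 10: 2 empty cells -> not full
  row 11: 1 empty cell -> not full
Total rows cleared: 3

Answer: 3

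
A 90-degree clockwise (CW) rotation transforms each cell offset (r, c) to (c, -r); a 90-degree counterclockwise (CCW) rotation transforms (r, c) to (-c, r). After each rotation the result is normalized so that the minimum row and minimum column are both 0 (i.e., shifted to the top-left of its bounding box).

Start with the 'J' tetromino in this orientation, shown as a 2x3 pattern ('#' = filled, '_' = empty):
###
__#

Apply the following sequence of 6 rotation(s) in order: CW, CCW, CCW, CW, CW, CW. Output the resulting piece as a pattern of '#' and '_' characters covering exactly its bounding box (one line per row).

Start:
###
__#
After rotation 1 (CW):
_#
_#
##
After rotation 2 (CCW):
###
__#
After rotation 3 (CCW):
##
#_
#_
After rotation 4 (CW):
###
__#
After rotation 5 (CW):
_#
_#
##
After rotation 6 (CW):
#__
###

Answer: #__
###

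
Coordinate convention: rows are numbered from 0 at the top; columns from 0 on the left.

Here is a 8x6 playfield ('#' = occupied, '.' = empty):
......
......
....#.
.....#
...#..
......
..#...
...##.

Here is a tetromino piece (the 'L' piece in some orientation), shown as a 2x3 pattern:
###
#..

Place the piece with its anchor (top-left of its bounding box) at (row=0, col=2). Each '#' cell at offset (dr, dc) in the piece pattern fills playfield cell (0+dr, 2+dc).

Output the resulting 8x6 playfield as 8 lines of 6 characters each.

Fill (0+0,2+0) = (0,2)
Fill (0+0,2+1) = (0,3)
Fill (0+0,2+2) = (0,4)
Fill (0+1,2+0) = (1,2)

Answer: ..###.
..#...
....#.
.....#
...#..
......
..#...
...##.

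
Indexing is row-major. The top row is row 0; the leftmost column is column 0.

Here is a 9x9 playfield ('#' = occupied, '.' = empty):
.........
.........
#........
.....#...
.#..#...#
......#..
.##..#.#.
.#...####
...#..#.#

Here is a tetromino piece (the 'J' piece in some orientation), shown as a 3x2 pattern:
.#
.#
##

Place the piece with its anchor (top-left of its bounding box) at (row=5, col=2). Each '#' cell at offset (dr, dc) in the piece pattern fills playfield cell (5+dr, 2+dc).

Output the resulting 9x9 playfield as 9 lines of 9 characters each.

Fill (5+0,2+1) = (5,3)
Fill (5+1,2+1) = (6,3)
Fill (5+2,2+0) = (7,2)
Fill (5+2,2+1) = (7,3)

Answer: .........
.........
#........
.....#...
.#..#...#
...#..#..
.###.#.#.
.###.####
...#..#.#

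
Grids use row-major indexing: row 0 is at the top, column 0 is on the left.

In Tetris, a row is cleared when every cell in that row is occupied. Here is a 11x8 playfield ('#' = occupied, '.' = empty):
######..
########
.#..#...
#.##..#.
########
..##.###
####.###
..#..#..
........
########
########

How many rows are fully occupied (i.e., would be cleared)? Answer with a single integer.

Answer: 4

Derivation:
Check each row:
  row 0: 2 empty cells -> not full
  row 1: 0 empty cells -> FULL (clear)
  row 2: 6 empty cells -> not full
  row 3: 4 empty cells -> not full
  row 4: 0 empty cells -> FULL (clear)
  row 5: 3 empty cells -> not full
  row 6: 1 empty cell -> not full
  row 7: 6 empty cells -> not full
  row 8: 8 empty cells -> not full
  row 9: 0 empty cells -> FULL (clear)
  row 10: 0 empty cells -> FULL (clear)
Total rows cleared: 4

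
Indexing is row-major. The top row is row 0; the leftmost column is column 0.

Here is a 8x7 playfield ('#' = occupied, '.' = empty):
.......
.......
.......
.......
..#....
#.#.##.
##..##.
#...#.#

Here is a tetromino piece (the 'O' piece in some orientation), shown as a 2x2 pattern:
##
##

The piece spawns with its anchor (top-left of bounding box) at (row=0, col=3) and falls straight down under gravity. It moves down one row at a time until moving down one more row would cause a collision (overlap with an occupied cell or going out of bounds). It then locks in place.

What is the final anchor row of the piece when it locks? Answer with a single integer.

Spawn at (row=0, col=3). Try each row:
  row 0: fits
  row 1: fits
  row 2: fits
  row 3: fits
  row 4: blocked -> lock at row 3

Answer: 3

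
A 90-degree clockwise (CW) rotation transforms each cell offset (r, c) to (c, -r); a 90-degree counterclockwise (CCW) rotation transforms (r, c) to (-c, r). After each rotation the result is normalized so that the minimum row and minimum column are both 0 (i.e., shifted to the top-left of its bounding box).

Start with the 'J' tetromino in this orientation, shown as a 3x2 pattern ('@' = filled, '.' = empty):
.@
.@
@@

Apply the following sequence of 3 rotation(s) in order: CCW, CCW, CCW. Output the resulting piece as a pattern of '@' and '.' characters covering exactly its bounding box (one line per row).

Start:
.@
.@
@@
After rotation 1 (CCW):
@@@
..@
After rotation 2 (CCW):
@@
@.
@.
After rotation 3 (CCW):
@..
@@@

Answer: @..
@@@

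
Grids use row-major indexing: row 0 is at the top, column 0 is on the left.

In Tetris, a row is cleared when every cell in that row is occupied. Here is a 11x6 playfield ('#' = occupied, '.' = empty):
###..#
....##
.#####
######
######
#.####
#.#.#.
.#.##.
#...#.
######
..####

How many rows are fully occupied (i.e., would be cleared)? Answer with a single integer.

Check each row:
  row 0: 2 empty cells -> not full
  row 1: 4 empty cells -> not full
  row 2: 1 empty cell -> not full
  row 3: 0 empty cells -> FULL (clear)
  row 4: 0 empty cells -> FULL (clear)
  row 5: 1 empty cell -> not full
  row 6: 3 empty cells -> not full
  row 7: 3 empty cells -> not full
  row 8: 4 empty cells -> not full
  row 9: 0 empty cells -> FULL (clear)
  row 10: 2 empty cells -> not full
Total rows cleared: 3

Answer: 3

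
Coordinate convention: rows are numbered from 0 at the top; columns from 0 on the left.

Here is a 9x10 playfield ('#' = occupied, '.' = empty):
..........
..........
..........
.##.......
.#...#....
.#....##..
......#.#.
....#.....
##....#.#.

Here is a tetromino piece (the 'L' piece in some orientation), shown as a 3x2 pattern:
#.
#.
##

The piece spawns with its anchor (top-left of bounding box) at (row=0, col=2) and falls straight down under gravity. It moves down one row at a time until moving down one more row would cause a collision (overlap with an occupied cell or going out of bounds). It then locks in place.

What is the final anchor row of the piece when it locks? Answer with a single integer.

Answer: 0

Derivation:
Spawn at (row=0, col=2). Try each row:
  row 0: fits
  row 1: blocked -> lock at row 0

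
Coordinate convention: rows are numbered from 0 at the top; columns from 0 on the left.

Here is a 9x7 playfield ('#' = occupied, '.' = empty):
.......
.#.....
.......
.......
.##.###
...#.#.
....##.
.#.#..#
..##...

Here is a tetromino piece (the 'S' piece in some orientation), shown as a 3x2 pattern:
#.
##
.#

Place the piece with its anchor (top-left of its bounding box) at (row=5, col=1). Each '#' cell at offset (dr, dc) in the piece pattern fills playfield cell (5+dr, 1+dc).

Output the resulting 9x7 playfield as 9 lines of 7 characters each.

Fill (5+0,1+0) = (5,1)
Fill (5+1,1+0) = (6,1)
Fill (5+1,1+1) = (6,2)
Fill (5+2,1+1) = (7,2)

Answer: .......
.#.....
.......
.......
.##.###
.#.#.#.
.##.##.
.###..#
..##...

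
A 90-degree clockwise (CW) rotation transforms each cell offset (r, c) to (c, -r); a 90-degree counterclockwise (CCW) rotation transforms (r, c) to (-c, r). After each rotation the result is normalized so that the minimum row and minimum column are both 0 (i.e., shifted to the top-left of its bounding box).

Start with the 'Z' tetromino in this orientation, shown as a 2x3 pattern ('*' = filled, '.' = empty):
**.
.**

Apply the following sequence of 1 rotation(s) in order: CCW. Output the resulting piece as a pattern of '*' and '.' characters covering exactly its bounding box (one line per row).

Answer: .*
**
*.

Derivation:
Start:
**.
.**
After rotation 1 (CCW):
.*
**
*.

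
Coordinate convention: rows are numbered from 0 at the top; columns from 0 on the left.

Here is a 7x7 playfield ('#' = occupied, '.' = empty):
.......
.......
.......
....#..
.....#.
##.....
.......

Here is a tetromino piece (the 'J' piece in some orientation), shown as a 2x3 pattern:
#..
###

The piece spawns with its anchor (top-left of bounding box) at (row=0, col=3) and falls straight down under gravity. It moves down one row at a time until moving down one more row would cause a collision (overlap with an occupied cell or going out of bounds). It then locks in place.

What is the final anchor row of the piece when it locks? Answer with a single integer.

Answer: 1

Derivation:
Spawn at (row=0, col=3). Try each row:
  row 0: fits
  row 1: fits
  row 2: blocked -> lock at row 1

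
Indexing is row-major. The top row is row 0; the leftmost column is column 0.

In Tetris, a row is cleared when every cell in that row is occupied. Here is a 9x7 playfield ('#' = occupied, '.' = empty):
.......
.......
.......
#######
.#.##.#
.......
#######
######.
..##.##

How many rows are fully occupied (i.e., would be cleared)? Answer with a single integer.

Check each row:
  row 0: 7 empty cells -> not full
  row 1: 7 empty cells -> not full
  row 2: 7 empty cells -> not full
  row 3: 0 empty cells -> FULL (clear)
  row 4: 3 empty cells -> not full
  row 5: 7 empty cells -> not full
  row 6: 0 empty cells -> FULL (clear)
  row 7: 1 empty cell -> not full
  row 8: 3 empty cells -> not full
Total rows cleared: 2

Answer: 2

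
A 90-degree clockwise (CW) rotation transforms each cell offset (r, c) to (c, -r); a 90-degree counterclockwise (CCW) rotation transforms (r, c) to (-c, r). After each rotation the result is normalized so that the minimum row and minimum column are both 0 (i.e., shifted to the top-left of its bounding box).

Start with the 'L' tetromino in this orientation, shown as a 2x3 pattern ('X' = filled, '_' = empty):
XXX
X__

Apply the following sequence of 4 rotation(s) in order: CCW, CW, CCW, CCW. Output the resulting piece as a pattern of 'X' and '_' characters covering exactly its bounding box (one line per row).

Answer: __X
XXX

Derivation:
Start:
XXX
X__
After rotation 1 (CCW):
X_
X_
XX
After rotation 2 (CW):
XXX
X__
After rotation 3 (CCW):
X_
X_
XX
After rotation 4 (CCW):
__X
XXX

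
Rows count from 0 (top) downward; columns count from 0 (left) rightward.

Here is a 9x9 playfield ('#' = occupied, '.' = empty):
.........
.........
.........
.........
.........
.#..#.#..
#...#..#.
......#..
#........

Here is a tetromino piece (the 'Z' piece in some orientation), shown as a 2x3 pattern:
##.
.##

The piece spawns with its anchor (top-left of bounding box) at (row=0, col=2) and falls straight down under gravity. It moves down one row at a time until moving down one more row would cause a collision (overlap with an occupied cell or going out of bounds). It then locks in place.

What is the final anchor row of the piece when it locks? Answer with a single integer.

Spawn at (row=0, col=2). Try each row:
  row 0: fits
  row 1: fits
  row 2: fits
  row 3: fits
  row 4: blocked -> lock at row 3

Answer: 3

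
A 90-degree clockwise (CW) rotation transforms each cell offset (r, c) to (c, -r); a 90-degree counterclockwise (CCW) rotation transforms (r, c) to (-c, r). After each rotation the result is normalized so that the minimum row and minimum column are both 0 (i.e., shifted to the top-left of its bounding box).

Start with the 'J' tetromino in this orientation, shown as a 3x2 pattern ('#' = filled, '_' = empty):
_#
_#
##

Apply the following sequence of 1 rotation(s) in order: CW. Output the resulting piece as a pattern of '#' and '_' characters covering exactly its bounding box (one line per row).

Start:
_#
_#
##
After rotation 1 (CW):
#__
###

Answer: #__
###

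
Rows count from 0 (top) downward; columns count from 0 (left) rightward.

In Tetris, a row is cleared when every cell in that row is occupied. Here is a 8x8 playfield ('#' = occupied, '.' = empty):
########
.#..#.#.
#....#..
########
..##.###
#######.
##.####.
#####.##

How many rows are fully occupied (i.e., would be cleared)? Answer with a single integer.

Check each row:
  row 0: 0 empty cells -> FULL (clear)
  row 1: 5 empty cells -> not full
  row 2: 6 empty cells -> not full
  row 3: 0 empty cells -> FULL (clear)
  row 4: 3 empty cells -> not full
  row 5: 1 empty cell -> not full
  row 6: 2 empty cells -> not full
  row 7: 1 empty cell -> not full
Total rows cleared: 2

Answer: 2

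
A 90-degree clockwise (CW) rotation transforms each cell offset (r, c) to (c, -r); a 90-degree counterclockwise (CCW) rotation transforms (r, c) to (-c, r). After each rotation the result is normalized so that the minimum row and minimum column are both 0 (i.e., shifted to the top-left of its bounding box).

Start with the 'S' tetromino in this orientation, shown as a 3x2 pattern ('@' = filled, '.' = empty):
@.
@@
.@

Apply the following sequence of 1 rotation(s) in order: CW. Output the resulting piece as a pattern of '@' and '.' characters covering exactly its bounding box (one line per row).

Answer: .@@
@@.

Derivation:
Start:
@.
@@
.@
After rotation 1 (CW):
.@@
@@.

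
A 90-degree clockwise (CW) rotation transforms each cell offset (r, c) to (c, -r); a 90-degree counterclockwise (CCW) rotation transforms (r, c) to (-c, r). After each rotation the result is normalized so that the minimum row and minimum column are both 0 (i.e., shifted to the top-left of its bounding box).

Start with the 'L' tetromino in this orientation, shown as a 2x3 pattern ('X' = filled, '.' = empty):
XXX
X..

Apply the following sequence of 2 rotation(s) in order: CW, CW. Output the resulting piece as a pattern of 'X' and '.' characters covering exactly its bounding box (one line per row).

Answer: ..X
XXX

Derivation:
Start:
XXX
X..
After rotation 1 (CW):
XX
.X
.X
After rotation 2 (CW):
..X
XXX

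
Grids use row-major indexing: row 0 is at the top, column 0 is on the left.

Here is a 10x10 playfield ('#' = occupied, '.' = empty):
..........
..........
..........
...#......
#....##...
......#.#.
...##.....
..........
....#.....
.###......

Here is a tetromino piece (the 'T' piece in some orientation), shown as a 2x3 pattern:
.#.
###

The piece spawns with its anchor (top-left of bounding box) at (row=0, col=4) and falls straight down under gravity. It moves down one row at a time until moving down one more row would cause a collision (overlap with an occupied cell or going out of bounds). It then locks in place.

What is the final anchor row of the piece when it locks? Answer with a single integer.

Spawn at (row=0, col=4). Try each row:
  row 0: fits
  row 1: fits
  row 2: fits
  row 3: blocked -> lock at row 2

Answer: 2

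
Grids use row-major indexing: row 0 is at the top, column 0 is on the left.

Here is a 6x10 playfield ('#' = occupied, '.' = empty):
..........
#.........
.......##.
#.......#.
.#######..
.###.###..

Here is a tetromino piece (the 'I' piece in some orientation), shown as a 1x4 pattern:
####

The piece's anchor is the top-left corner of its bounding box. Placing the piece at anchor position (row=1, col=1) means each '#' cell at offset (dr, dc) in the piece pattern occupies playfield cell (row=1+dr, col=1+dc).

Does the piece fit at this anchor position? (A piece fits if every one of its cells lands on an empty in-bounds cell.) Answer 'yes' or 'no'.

Check each piece cell at anchor (1, 1):
  offset (0,0) -> (1,1): empty -> OK
  offset (0,1) -> (1,2): empty -> OK
  offset (0,2) -> (1,3): empty -> OK
  offset (0,3) -> (1,4): empty -> OK
All cells valid: yes

Answer: yes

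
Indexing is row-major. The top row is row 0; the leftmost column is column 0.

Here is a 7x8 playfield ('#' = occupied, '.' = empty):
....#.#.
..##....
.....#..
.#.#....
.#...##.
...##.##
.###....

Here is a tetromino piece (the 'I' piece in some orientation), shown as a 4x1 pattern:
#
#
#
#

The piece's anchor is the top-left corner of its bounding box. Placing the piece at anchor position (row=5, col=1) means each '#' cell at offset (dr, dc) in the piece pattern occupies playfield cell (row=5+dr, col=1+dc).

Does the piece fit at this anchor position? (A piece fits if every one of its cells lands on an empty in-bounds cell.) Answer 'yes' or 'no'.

Answer: no

Derivation:
Check each piece cell at anchor (5, 1):
  offset (0,0) -> (5,1): empty -> OK
  offset (1,0) -> (6,1): occupied ('#') -> FAIL
  offset (2,0) -> (7,1): out of bounds -> FAIL
  offset (3,0) -> (8,1): out of bounds -> FAIL
All cells valid: no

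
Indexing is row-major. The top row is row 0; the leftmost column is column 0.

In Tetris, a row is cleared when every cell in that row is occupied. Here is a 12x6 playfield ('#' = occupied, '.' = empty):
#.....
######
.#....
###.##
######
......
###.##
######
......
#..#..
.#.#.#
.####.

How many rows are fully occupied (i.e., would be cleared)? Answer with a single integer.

Check each row:
  row 0: 5 empty cells -> not full
  row 1: 0 empty cells -> FULL (clear)
  row 2: 5 empty cells -> not full
  row 3: 1 empty cell -> not full
  row 4: 0 empty cells -> FULL (clear)
  row 5: 6 empty cells -> not full
  row 6: 1 empty cell -> not full
  row 7: 0 empty cells -> FULL (clear)
  row 8: 6 empty cells -> not full
  row 9: 4 empty cells -> not full
  row 10: 3 empty cells -> not full
  row 11: 2 empty cells -> not full
Total rows cleared: 3

Answer: 3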